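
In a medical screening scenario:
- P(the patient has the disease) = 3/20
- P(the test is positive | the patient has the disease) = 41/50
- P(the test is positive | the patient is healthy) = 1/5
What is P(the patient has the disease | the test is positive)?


Using Bayes' theorem:
P(A|B) = P(B|A)·P(A) / P(B)

P(the test is positive) = 41/50 × 3/20 + 1/5 × 17/20
= 123/1000 + 17/100 = 293/1000

P(the patient has the disease|the test is positive) = (123/1000) / (293/1000) = 123/293

P(the patient has the disease|the test is positive) = 123/293 ≈ 41.98%


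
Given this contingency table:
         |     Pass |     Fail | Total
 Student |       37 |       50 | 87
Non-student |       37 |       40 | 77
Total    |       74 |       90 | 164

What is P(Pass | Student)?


P(Pass | Student) = 37/(37+50) = 37/87

P(Pass|Student) = 37/87 ≈ 42.53%


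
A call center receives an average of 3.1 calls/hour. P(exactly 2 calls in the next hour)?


Poisson(λ=3.1): P(X=2) = e^(-λ)×λ^k/k!
= e^(-3.1) × 3.1^2 / 2!
≈ 0.04504920239 × 9.61 / 2 ≈ 0.216461

P(X=2) ≈ 0.216461 ≈ 21.65%


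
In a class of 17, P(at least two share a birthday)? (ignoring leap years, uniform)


P(all different) = Π(365-i)/365 for i=0..16
= 0.684992
P(match) = 1 - 0.684992 = 0.315008

P ≈ 0.3150 ≈ 31.50%


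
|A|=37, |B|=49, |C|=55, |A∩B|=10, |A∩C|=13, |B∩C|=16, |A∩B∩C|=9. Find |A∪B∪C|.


|A∪B∪C| = 37+49+55-10-13-16+9 = 111

|A∪B∪C| = 111


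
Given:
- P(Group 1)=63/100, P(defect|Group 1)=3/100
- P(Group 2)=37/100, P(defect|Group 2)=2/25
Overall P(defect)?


P(B) = Σ P(B|Aᵢ)×P(Aᵢ)
  3/100×63/100 = 189/10000
  2/25×37/100 = 37/1250
Sum = 97/2000

P(defect) = 97/2000 ≈ 4.85%


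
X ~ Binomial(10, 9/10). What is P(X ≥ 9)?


P(X ≥ 9) = Σ P(X=i) for i=9..10
P(X=9) = 387420489/1000000000
P(X=10) = 3486784401/10000000000
Sum = 7360989291/10000000000

P(X ≥ 9) = 7360989291/10000000000 ≈ 73.61%


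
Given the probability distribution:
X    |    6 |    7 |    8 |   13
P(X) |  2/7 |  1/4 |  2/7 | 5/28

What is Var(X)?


E[X] = 113/14
E[X²] = 71
Var(X) = E[X²] - (E[X])² = 71 - 12769/196 = 1147/196

Var(X) = 1147/196 ≈ 5.8520


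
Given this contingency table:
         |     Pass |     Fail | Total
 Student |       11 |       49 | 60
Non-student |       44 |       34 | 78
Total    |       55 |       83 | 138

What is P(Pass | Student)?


P(Pass | Student) = 11/(11+49) = 11/60

P(Pass|Student) = 11/60 ≈ 18.33%


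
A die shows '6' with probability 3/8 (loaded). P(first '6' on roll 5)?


Geometric: P(X=5) = (1-p)^(k-1)×p = (5/8)^4×3/8 = 1875/32768

P(X=5) = 1875/32768 ≈ 5.72%


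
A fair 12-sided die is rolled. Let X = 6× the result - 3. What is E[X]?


E[die] = (1+12)/2 = 13/2
E[X] = 6×13/2 - 3 = 36

E[X] = 36


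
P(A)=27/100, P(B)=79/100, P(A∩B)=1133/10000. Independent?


P(A)×P(B) = 2133/10000
P(A∩B) = 1133/10000
Not equal → NOT independent

No, not independent


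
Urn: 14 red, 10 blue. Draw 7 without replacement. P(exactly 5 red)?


Hypergeometric: C(14,5)×C(10,2)/C(24,7)
= 2002×45/346104 = 455/1748

P(X=5) = 455/1748 ≈ 26.03%


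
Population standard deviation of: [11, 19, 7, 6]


Mean = 43/4
  (11-43/4)²=1/16
  (19-43/4)²=1089/16
  (7-43/4)²=225/16
  (6-43/4)²=361/16
Σ(x-μ)² = 419/4
σ² = (419/4)/4 = 419/16

σ = √(419/16) ≈ 5.1174


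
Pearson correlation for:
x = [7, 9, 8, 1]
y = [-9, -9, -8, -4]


n=4, Σx=25, Σy=-30, Σxy=-212, Σx²=195, Σy²=242
r = (4×(-212) - 25×(-30))/√((4×195 - 25²)(4×242 - (-30)²))
= -98/√(155×68) = -98/√10540 ≈ -98/102.6645 ≈ -0.9546

r ≈ -0.9546


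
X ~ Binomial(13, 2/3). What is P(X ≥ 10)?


P(X ≥ 10) = Σ P(X=i) for i=10..13
P(X=10) = 292864/1594323
P(X=11) = 53248/531441
P(X=12) = 53248/1594323
P(X=13) = 8192/1594323
Sum = 514048/1594323

P(X ≥ 10) = 514048/1594323 ≈ 32.24%


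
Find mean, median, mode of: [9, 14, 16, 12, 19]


Sorted: [9, 12, 14, 16, 19]
Mean = 70/5 = 14
Median = 14
Freq: {9: 1, 14: 1, 16: 1, 12: 1, 19: 1}
Mode: No mode

Mean=14, Median=14, Mode=No mode


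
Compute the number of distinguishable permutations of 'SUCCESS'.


Letters: 7, freq: {'S': 3, 'U': 1, 'C': 2, 'E': 1}
7!/(3!×1!×2!×1!) = 5040/12 = 420

420


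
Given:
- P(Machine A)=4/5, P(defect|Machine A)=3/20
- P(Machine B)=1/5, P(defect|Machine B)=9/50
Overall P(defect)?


P(B) = Σ P(B|Aᵢ)×P(Aᵢ)
  3/20×4/5 = 3/25
  9/50×1/5 = 9/250
Sum = 39/250

P(defect) = 39/250 ≈ 15.60%


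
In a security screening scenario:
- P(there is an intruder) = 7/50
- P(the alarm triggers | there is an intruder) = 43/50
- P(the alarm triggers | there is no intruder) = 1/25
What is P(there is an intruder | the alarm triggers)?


Using Bayes' theorem:
P(A|B) = P(B|A)·P(A) / P(B)

P(the alarm triggers) = 43/50 × 7/50 + 1/25 × 43/50
= 301/2500 + 43/1250 = 387/2500

P(there is an intruder|the alarm triggers) = (301/2500) / (387/2500) = 7/9

P(there is an intruder|the alarm triggers) = 7/9 ≈ 77.78%


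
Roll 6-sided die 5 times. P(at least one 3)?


P(no 3)^5 = (5/6)^5 = 3125/7776
P(≥1) = 1 - 3125/7776 = 4651/7776

P = 4651/7776 ≈ 59.81%


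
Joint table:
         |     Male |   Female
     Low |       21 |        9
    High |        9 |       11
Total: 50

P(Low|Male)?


P(Low|Male) = 21/(21+9) = 21/30 = 7/10

P = 7/10 ≈ 70.00%


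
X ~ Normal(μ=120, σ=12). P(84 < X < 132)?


z₁=(84-120)/12=-3.0, z₂=(132-120)/12=1.0
P = Φ(1.0) - Φ(-3.0) = 0.841345 - 0.001350 = 0.839995 ≈ 0.8400

P(84 < X < 132) ≈ 0.8400


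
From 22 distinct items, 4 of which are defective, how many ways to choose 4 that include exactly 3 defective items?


Choose 3 of the 4 defective items and 1 of the other 18 items:
C(4,3)×C(18,1) = 4×18 = 72

72


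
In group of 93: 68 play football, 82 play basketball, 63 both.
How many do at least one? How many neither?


|A∪B| = 68+82-63 = 87
Neither = 93-87 = 6

At least one: 87; Neither: 6


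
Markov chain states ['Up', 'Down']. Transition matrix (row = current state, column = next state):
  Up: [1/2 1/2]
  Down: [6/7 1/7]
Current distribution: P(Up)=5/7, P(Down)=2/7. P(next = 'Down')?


P(next=Down) = Σᵢ P(now=i)×P(i→Down)
= 5/7×1/2 + 2/7×1/7
= 5/14 + 2/49 = 39/98

P = 39/98 ≈ 0.3980


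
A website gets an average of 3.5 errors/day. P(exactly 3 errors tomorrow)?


Poisson(λ=3.5): P(X=3) = e^(-λ)×λ^k/k!
= e^(-3.5) × 3.5^3 / 3!
≈ 0.03019738342 × 42.875 / 6 ≈ 0.215785

P(X=3) ≈ 0.215785 ≈ 21.58%


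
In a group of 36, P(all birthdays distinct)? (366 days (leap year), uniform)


P(all different) = Π(366-i)/366 for i=0..35
= (366/366)×(365/366)×...×(331/366)
= 0.168667

P ≈ 0.1687 ≈ 16.87%


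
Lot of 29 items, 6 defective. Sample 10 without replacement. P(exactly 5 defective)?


Hypergeometric: C(6,5)×C(23,5)/C(29,10)
= 6×33649/20030010 = 19/1885

P(X=5) = 19/1885 ≈ 1.01%


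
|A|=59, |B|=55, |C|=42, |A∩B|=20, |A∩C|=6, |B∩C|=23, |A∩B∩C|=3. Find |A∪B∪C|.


|A∪B∪C| = 59+55+42-20-6-23+3 = 110

|A∪B∪C| = 110


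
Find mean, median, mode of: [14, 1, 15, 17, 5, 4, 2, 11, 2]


Sorted: [1, 2, 2, 4, 5, 11, 14, 15, 17]
Mean = 71/9
Median = 5
Freq: {14: 1, 1: 1, 15: 1, 17: 1, 5: 1, 4: 1, 2: 2, 11: 1}
Mode: [2]

Mean=71/9, Median=5, Mode=2


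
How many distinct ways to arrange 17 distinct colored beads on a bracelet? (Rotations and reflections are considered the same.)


Free circular arrangements: rotations and reflections both identified.
(n-1)!/2 = 16!/2 = 20922789888000/2 = 10461394944000

10461394944000


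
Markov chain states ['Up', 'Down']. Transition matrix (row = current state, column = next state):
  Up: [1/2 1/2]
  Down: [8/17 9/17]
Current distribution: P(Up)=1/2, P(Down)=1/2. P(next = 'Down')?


P(next=Down) = Σᵢ P(now=i)×P(i→Down)
= 1/2×1/2 + 1/2×9/17
= 1/4 + 9/34 = 35/68

P = 35/68 ≈ 0.5147


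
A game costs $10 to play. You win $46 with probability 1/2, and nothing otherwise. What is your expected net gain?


E[gain] = (46-10)×1/2 + (-10)×1/2
= 18 - 5 = 13

Expected net gain = $13 ≈ $13.00


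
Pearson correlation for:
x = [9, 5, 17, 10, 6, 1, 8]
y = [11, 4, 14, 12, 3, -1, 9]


n=7, Σx=56, Σy=52, Σxy=566, Σx²=596, Σy²=568
r = (7×566 - 56×52)/√((7×596 - 56²)(7×568 - 52²))
= 1050/√(1036×1272) = 1050/√1317792 ≈ 1050/1147.9512 ≈ 0.9147

r ≈ 0.9147


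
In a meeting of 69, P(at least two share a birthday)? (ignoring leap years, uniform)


P(all different) = Π(365-i)/365 for i=0..68
= 0.001036
P(match) = 1 - 0.001036 = 0.998964

P ≈ 0.9990 ≈ 99.90%


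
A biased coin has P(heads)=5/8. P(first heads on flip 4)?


Geometric: P(X=4) = (1-p)^(k-1)×p = (3/8)^3×5/8 = 135/4096

P(X=4) = 135/4096 ≈ 3.30%


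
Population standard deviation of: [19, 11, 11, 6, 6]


Mean = 53/5
  (19-53/5)²=1764/25
  (11-53/5)²=4/25
  (11-53/5)²=4/25
  (6-53/5)²=529/25
  (6-53/5)²=529/25
Σ(x-μ)² = 566/5
σ² = (566/5)/5 = 566/25

σ = √(566/25) ≈ 4.7582


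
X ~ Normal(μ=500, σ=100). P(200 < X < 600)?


z₁=(200-500)/100=-3.0, z₂=(600-500)/100=1.0
P = Φ(1.0) - Φ(-3.0) = 0.841345 - 0.001350 = 0.839995 ≈ 0.8400

P(200 < X < 600) ≈ 0.8400


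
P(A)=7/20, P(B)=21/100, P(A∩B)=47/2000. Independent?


P(A)×P(B) = 147/2000
P(A∩B) = 47/2000
Not equal → NOT independent

No, not independent


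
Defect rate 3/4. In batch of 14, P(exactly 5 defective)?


Binomial: P(X=5) = C(14,5)×p^5×(1-p)^9
= 2002 × 243/1024 × 1/262144 = 243243/134217728

P(X=5) = 243243/134217728 ≈ 0.18%


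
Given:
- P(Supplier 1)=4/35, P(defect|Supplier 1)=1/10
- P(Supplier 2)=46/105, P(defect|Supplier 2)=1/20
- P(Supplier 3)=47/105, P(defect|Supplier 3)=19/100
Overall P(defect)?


P(B) = Σ P(B|Aᵢ)×P(Aᵢ)
  1/10×4/35 = 2/175
  1/20×46/105 = 23/1050
  19/100×47/105 = 893/10500
Sum = 1243/10500

P(defect) = 1243/10500 ≈ 11.84%


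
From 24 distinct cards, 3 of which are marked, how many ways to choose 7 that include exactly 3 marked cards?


Choose 3 of the 3 marked cards and 4 of the other 21 cards:
C(3,3)×C(21,4) = 1×5985 = 5985

5985


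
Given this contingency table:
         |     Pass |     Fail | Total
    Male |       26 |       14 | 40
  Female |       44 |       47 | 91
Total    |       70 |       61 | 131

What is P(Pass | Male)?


P(Pass | Male) = 26/(26+14) = 26/40 = 13/20

P(Pass|Male) = 13/20 ≈ 65.00%


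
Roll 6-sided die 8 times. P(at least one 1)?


P(no 1)^8 = (5/6)^8 = 390625/1679616
P(≥1) = 1 - 390625/1679616 = 1288991/1679616

P = 1288991/1679616 ≈ 76.74%


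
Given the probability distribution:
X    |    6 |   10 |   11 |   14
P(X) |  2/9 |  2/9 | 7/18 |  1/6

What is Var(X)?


E[X] = 61/6
E[X²] = 1979/18
Var(X) = E[X²] - (E[X])² = 1979/18 - 3721/36 = 79/12

Var(X) = 79/12 ≈ 6.5833


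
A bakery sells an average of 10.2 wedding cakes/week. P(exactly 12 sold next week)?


Poisson(λ=10.2): P(X=12) = e^(-λ)×λ^k/k!
= e^(-10.2) × 10.2^12 / 12!
≈ 3.717031868e-05 × 1.26824179456e+12 / 479001600 ≈ 0.098415

P(X=12) ≈ 0.098415 ≈ 9.84%


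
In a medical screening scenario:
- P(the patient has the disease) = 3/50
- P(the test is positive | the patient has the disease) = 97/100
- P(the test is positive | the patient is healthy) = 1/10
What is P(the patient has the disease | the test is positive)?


Using Bayes' theorem:
P(A|B) = P(B|A)·P(A) / P(B)

P(the test is positive) = 97/100 × 3/50 + 1/10 × 47/50
= 291/5000 + 47/500 = 761/5000

P(the patient has the disease|the test is positive) = (291/5000) / (761/5000) = 291/761

P(the patient has the disease|the test is positive) = 291/761 ≈ 38.24%


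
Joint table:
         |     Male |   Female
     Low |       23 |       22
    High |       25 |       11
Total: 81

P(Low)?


P(Low) = (23+22)/81 = 45/81 = 5/9

P(Low) = 5/9 ≈ 55.56%


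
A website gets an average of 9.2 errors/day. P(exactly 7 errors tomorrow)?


Poisson(λ=9.2): P(X=7) = e^(-λ)×λ^k/k!
= e^(-9.2) × 9.2^7 / 7!
≈ 0.0001010394018 × 5578466.01236 / 5040 ≈ 0.111834

P(X=7) ≈ 0.111834 ≈ 11.18%


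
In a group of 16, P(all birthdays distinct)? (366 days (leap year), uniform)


P(all different) = Π(366-i)/366 for i=0..15
= (366/366)×(365/366)×...×(351/366)
= 0.717059

P ≈ 0.7171 ≈ 71.71%


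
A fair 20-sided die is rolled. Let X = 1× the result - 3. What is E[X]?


E[die] = (1+20)/2 = 21/2
E[X] = 1×21/2 - 3 = 15/2

E[X] = 15/2


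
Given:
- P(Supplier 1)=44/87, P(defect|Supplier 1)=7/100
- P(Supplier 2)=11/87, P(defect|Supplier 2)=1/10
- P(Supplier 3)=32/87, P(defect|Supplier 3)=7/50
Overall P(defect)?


P(B) = Σ P(B|Aᵢ)×P(Aᵢ)
  7/100×44/87 = 77/2175
  1/10×11/87 = 11/870
  7/50×32/87 = 112/2175
Sum = 433/4350

P(defect) = 433/4350 ≈ 9.95%


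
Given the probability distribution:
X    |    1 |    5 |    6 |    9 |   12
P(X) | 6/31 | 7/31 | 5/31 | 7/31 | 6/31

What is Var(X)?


E[X] = 206/31
E[X²] = 1792/31
Var(X) = E[X²] - (E[X])² = 1792/31 - 42436/961 = 13116/961

Var(X) = 13116/961 ≈ 13.6483


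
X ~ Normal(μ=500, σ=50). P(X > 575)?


z = (575-500)/50 = 1.5
P(X > 575) = 1 - P(Z ≤ 1.5) = 1 - 0.9332 = 0.0668

P(X > 575) ≈ 0.0668


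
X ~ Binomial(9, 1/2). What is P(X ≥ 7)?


P(X ≥ 7) = Σ P(X=i) for i=7..9
P(X=7) = 9/128
P(X=8) = 9/512
P(X=9) = 1/512
Sum = 23/256

P(X ≥ 7) = 23/256 ≈ 8.98%


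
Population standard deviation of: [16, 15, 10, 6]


Mean = 47/4
  (16-47/4)²=289/16
  (15-47/4)²=169/16
  (10-47/4)²=49/16
  (6-47/4)²=529/16
Σ(x-μ)² = 259/4
σ² = (259/4)/4 = 259/16

σ = √(259/16) ≈ 4.0234


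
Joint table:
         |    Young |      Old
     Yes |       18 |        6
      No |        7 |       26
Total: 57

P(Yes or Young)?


P(Yes∨Young) = P(Yes) + P(Young) - P(Yes∧Young)
= (24 + 25 - 18)/57 = 31/57

P = 31/57 ≈ 54.39%


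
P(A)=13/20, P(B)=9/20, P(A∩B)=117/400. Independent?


P(A)×P(B) = 117/400
P(A∩B) = 117/400
Equal ✓ → Independent

Yes, independent


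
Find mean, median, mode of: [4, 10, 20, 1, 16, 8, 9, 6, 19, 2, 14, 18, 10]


Sorted: [1, 2, 4, 6, 8, 9, 10, 10, 14, 16, 18, 19, 20]
Mean = 137/13
Median = 10
Freq: {4: 1, 10: 2, 20: 1, 1: 1, 16: 1, 8: 1, 9: 1, 6: 1, 19: 1, 2: 1, 14: 1, 18: 1}
Mode: [10]

Mean=137/13, Median=10, Mode=10


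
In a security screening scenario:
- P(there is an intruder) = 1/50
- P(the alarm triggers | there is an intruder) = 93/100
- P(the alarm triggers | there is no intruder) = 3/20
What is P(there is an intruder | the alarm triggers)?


Using Bayes' theorem:
P(A|B) = P(B|A)·P(A) / P(B)

P(the alarm triggers) = 93/100 × 1/50 + 3/20 × 49/50
= 93/5000 + 147/1000 = 207/1250

P(there is an intruder|the alarm triggers) = (93/5000) / (207/1250) = 31/276

P(there is an intruder|the alarm triggers) = 31/276 ≈ 11.23%


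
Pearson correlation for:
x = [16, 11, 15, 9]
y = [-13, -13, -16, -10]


n=4, Σx=51, Σy=-52, Σxy=-681, Σx²=683, Σy²=694
r = (4×(-681) - 51×(-52))/√((4×683 - 51²)(4×694 - (-52)²))
= -72/√(131×72) = -72/√9432 ≈ -72/97.1185 ≈ -0.7414

r ≈ -0.7414


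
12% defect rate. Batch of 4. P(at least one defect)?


P(all good) = (22/25)^4 = 234256/390625
P(≥1 defect) = 156369/390625

P = 156369/390625 ≈ 40.03%


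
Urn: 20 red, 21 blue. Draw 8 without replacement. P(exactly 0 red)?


Hypergeometric: C(20,0)×C(21,8)/C(41,8)
= 1×203490/95548245 = 42/19721

P(X=0) = 42/19721 ≈ 0.21%


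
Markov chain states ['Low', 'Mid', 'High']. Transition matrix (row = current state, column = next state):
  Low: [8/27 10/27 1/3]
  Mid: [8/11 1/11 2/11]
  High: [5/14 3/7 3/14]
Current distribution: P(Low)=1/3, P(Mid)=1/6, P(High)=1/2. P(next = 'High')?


P(next=High) = Σᵢ P(now=i)×P(i→High)
= 1/3×1/3 + 1/6×2/11 + 1/2×3/14
= 1/9 + 1/33 + 3/28 = 689/2772

P = 689/2772 ≈ 0.2486


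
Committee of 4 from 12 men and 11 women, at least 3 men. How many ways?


Count by #men:
  3M,1W: C(12,3)×C(11,1)=2420
  4M,0W: C(12,4)×C(11,0)=495
Total = 2915

2915


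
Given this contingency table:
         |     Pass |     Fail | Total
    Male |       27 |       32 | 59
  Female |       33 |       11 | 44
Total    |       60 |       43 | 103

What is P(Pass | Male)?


P(Pass | Male) = 27/(27+32) = 27/59

P(Pass|Male) = 27/59 ≈ 45.76%


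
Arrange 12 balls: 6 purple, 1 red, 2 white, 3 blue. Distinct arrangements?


12!/(6!×1!×2!×3!) = 55440

55440


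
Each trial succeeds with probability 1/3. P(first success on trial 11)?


Geometric: P(X=11) = (1-p)^(k-1)×p = (2/3)^10×1/3 = 1024/177147

P(X=11) = 1024/177147 ≈ 0.58%


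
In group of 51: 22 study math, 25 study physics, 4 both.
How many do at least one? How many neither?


|A∪B| = 22+25-4 = 43
Neither = 51-43 = 8

At least one: 43; Neither: 8


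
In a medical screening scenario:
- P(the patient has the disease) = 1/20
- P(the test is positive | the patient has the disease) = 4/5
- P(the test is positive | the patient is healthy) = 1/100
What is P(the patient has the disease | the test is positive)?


Using Bayes' theorem:
P(A|B) = P(B|A)·P(A) / P(B)

P(the test is positive) = 4/5 × 1/20 + 1/100 × 19/20
= 1/25 + 19/2000 = 99/2000

P(the patient has the disease|the test is positive) = (1/25) / (99/2000) = 80/99

P(the patient has the disease|the test is positive) = 80/99 ≈ 80.81%


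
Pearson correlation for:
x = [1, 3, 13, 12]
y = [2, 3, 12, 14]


n=4, Σx=29, Σy=31, Σxy=335, Σx²=323, Σy²=353
r = (4×335 - 29×31)/√((4×323 - 29²)(4×353 - 31²))
= 441/√(451×451) = 441/√203401 ≈ 441/451.0000 ≈ 0.9778

r ≈ 0.9778


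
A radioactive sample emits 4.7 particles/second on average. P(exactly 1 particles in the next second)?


Poisson(λ=4.7): P(X=1) = e^(-λ)×λ^k/k!
= e^(-4.7) × 4.7^1 / 1!
≈ 0.009095277102 × 4.7 / 1 ≈ 0.042748

P(X=1) ≈ 0.042748 ≈ 4.27%


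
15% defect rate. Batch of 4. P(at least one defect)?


P(all good) = (17/20)^4 = 83521/160000
P(≥1 defect) = 76479/160000

P = 76479/160000 ≈ 47.80%


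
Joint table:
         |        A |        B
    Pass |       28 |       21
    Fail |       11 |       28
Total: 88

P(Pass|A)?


P(Pass|A) = 28/(28+11) = 28/39

P = 28/39 ≈ 71.79%


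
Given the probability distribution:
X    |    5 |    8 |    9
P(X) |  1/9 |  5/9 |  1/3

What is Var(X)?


E[X] = 8
E[X²] = 196/3
Var(X) = E[X²] - (E[X])² = 196/3 - 64 = 4/3

Var(X) = 4/3 ≈ 1.3333


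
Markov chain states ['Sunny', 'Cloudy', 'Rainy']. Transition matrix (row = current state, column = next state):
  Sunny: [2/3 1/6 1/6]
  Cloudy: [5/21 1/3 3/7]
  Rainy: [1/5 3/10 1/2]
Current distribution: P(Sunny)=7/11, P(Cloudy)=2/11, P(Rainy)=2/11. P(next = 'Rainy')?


P(next=Rainy) = Σᵢ P(now=i)×P(i→Rainy)
= 7/11×1/6 + 2/11×3/7 + 2/11×1/2
= 7/66 + 6/77 + 1/11 = 127/462

P = 127/462 ≈ 0.2749


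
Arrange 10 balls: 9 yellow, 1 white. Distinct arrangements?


10!/(9!×1!) = 10

10


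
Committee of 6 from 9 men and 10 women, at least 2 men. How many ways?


Count by #men:
  2M,4W: C(9,2)×C(10,4)=7560
  3M,3W: C(9,3)×C(10,3)=10080
  4M,2W: C(9,4)×C(10,2)=5670
  5M,1W: C(9,5)×C(10,1)=1260
  6M,0W: C(9,6)×C(10,0)=84
Total = 24654

24654


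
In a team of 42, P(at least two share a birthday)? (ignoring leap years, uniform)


P(all different) = Π(365-i)/365 for i=0..41
= 0.085970
P(match) = 1 - 0.085970 = 0.914030

P ≈ 0.9140 ≈ 91.40%


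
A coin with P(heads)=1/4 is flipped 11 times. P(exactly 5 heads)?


Binomial: P(X=5) = C(11,5)×p^5×(1-p)^6
= 462 × 1/1024 × 729/4096 = 168399/2097152

P(X=5) = 168399/2097152 ≈ 8.03%


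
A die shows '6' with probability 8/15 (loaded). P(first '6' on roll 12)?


Geometric: P(X=12) = (1-p)^(k-1)×p = (7/15)^11×8/15 = 15818613944/129746337890625

P(X=12) = 15818613944/129746337890625 ≈ 0.01%


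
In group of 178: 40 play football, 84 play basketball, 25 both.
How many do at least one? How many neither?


|A∪B| = 40+84-25 = 99
Neither = 178-99 = 79

At least one: 99; Neither: 79


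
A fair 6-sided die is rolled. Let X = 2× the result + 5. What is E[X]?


E[die] = (1+6)/2 = 7/2
E[X] = 2×7/2 + 5 = 12

E[X] = 12


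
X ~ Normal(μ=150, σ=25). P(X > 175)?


z = (175-150)/25 = 1.0
P(X > 175) = 1 - P(Z ≤ 1.0) = 1 - 0.8413 = 0.1587

P(X > 175) ≈ 0.1587


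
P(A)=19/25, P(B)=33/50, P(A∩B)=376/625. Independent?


P(A)×P(B) = 627/1250
P(A∩B) = 376/625
Not equal → NOT independent

No, not independent


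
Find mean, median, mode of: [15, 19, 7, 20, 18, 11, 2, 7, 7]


Sorted: [2, 7, 7, 7, 11, 15, 18, 19, 20]
Mean = 106/9
Median = 11
Freq: {15: 1, 19: 1, 7: 3, 20: 1, 18: 1, 11: 1, 2: 1}
Mode: [7]

Mean=106/9, Median=11, Mode=7


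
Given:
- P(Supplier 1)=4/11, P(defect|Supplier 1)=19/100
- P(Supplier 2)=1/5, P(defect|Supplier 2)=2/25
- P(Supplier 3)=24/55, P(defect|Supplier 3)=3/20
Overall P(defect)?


P(B) = Σ P(B|Aᵢ)×P(Aᵢ)
  19/100×4/11 = 19/275
  2/25×1/5 = 2/125
  3/20×24/55 = 18/275
Sum = 207/1375

P(defect) = 207/1375 ≈ 15.05%


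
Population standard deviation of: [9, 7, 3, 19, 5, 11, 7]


Mean = 61/7
  (9-61/7)²=4/49
  (7-61/7)²=144/49
  (3-61/7)²=1600/49
  (19-61/7)²=5184/49
  (5-61/7)²=676/49
  (11-61/7)²=256/49
  (7-61/7)²=144/49
Σ(x-μ)² = 1144/7
σ² = (1144/7)/7 = 1144/49

σ = √(1144/49) ≈ 4.8319


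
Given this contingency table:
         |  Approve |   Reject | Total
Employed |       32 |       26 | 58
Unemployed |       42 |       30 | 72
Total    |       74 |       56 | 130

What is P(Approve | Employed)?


P(Approve | Employed) = 32/(32+26) = 32/58 = 16/29

P(Approve|Employed) = 16/29 ≈ 55.17%


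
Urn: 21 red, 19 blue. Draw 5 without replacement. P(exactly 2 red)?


Hypergeometric: C(21,2)×C(19,3)/C(40,5)
= 210×969/658008 = 595/1924

P(X=2) = 595/1924 ≈ 30.93%


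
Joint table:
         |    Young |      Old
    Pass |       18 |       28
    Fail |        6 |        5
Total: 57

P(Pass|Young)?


P(Pass|Young) = 18/(18+6) = 18/24 = 3/4

P = 3/4 ≈ 75.00%


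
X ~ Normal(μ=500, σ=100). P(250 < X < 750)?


z₁=(250-500)/100=-2.5, z₂=(750-500)/100=2.5
P = Φ(2.5) - Φ(-2.5) = 0.993790 - 0.006210 = 0.987580 ≈ 0.9876

P(250 < X < 750) ≈ 0.9876


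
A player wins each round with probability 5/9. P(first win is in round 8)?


Geometric: P(X=8) = (1-p)^(k-1)×p = (4/9)^7×5/9 = 81920/43046721

P(X=8) = 81920/43046721 ≈ 0.19%


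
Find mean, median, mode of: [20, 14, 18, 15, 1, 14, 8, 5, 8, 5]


Sorted: [1, 5, 5, 8, 8, 14, 14, 15, 18, 20]
Mean = 108/10 = 54/5
Median = 11
Freq: {20: 1, 14: 2, 18: 1, 15: 1, 1: 1, 8: 2, 5: 2}
Mode: [5, 8, 14]

Mean=54/5, Median=11, Mode=[5, 8, 14]


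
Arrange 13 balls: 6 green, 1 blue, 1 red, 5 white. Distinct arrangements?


13!/(6!×1!×1!×5!) = 72072

72072


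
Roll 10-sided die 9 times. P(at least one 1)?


P(no 1)^9 = (9/10)^9 = 387420489/1000000000
P(≥1) = 1 - 387420489/1000000000 = 612579511/1000000000

P = 612579511/1000000000 ≈ 61.26%


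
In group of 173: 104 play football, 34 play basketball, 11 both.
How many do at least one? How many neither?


|A∪B| = 104+34-11 = 127
Neither = 173-127 = 46

At least one: 127; Neither: 46


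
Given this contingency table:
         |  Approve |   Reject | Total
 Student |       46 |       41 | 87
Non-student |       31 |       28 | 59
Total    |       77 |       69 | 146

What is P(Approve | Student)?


P(Approve | Student) = 46/(46+41) = 46/87

P(Approve|Student) = 46/87 ≈ 52.87%


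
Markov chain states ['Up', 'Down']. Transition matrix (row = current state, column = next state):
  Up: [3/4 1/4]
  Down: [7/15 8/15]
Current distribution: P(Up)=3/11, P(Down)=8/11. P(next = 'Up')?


P(next=Up) = Σᵢ P(now=i)×P(i→Up)
= 3/11×3/4 + 8/11×7/15
= 9/44 + 56/165 = 359/660

P = 359/660 ≈ 0.5439


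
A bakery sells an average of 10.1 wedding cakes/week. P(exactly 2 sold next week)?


Poisson(λ=10.1): P(X=2) = e^(-λ)×λ^k/k!
= e^(-10.1) × 10.1^2 / 2!
≈ 4.107955523e-05 × 102.01 / 2 ≈ 0.002095

P(X=2) ≈ 0.002095 ≈ 0.21%


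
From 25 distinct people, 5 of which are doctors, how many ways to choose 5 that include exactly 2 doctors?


Choose 2 of the 5 doctors and 3 of the other 20 people:
C(5,2)×C(20,3) = 10×1140 = 11400

11400


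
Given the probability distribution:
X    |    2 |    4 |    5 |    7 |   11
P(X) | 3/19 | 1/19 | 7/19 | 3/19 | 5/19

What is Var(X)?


E[X] = 121/19
E[X²] = 955/19
Var(X) = E[X²] - (E[X])² = 955/19 - 14641/361 = 3504/361

Var(X) = 3504/361 ≈ 9.7064


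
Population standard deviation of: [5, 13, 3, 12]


Mean = 33/4
  (5-33/4)²=169/16
  (13-33/4)²=361/16
  (3-33/4)²=441/16
  (12-33/4)²=225/16
Σ(x-μ)² = 299/4
σ² = (299/4)/4 = 299/16

σ = √(299/16) ≈ 4.3229


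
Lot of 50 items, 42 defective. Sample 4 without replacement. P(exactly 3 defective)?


Hypergeometric: C(42,3)×C(8,1)/C(50,4)
= 11480×8/230300 = 656/1645

P(X=3) = 656/1645 ≈ 39.88%


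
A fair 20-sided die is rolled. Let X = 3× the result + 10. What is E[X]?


E[die] = (1+20)/2 = 21/2
E[X] = 3×21/2 + 10 = 83/2

E[X] = 83/2


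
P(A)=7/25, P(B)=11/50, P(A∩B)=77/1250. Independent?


P(A)×P(B) = 77/1250
P(A∩B) = 77/1250
Equal ✓ → Independent

Yes, independent


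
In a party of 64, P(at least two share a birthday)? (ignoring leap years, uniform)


P(all different) = Π(365-i)/365 for i=0..63
= 0.002810
P(match) = 1 - 0.002810 = 0.997190

P ≈ 0.9972 ≈ 99.72%


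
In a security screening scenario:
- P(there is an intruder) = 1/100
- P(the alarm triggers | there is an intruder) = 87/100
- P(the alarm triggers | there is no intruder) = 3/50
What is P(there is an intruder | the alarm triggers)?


Using Bayes' theorem:
P(A|B) = P(B|A)·P(A) / P(B)

P(the alarm triggers) = 87/100 × 1/100 + 3/50 × 99/100
= 87/10000 + 297/5000 = 681/10000

P(there is an intruder|the alarm triggers) = (87/10000) / (681/10000) = 29/227

P(there is an intruder|the alarm triggers) = 29/227 ≈ 12.78%


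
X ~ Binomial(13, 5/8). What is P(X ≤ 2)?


P(X ≤ 2) = Σ P(X=i) for i=0..2
P(X=0) = 1594323/549755813888
P(X=1) = 34543665/549755813888
P(X=2) = 172718325/274877906944
Sum = 190787319/274877906944

P(X ≤ 2) = 190787319/274877906944 ≈ 0.07%


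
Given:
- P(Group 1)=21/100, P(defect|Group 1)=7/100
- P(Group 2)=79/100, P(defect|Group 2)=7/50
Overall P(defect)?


P(B) = Σ P(B|Aᵢ)×P(Aᵢ)
  7/100×21/100 = 147/10000
  7/50×79/100 = 553/5000
Sum = 1253/10000

P(defect) = 1253/10000 ≈ 12.53%


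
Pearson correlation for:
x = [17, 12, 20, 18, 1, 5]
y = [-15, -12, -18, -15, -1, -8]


n=6, Σx=73, Σy=-69, Σxy=-1070, Σx²=1183, Σy²=983
r = (6×(-1070) - 73×(-69))/√((6×1183 - 73²)(6×983 - (-69)²))
= -1383/√(1769×1137) = -1383/√2011353 ≈ -1383/1418.2218 ≈ -0.9752

r ≈ -0.9752


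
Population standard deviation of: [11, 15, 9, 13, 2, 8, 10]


Mean = 68/7
  (11-68/7)²=81/49
  (15-68/7)²=1369/49
  (9-68/7)²=25/49
  (13-68/7)²=529/49
  (2-68/7)²=2916/49
  (8-68/7)²=144/49
  (10-68/7)²=4/49
Σ(x-μ)² = 724/7
σ² = (724/7)/7 = 724/49

σ = √(724/49) ≈ 3.8439


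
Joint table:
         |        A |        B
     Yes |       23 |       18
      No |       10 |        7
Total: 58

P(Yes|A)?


P(Yes|A) = 23/(23+10) = 23/33

P = 23/33 ≈ 69.70%


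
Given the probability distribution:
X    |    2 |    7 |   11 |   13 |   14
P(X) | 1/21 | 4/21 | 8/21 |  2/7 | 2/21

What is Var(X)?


E[X] = 32/3
E[X²] = 858/7
Var(X) = E[X²] - (E[X])² = 858/7 - 1024/9 = 554/63

Var(X) = 554/63 ≈ 8.7937


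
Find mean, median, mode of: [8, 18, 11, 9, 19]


Sorted: [8, 9, 11, 18, 19]
Mean = 65/5 = 13
Median = 11
Freq: {8: 1, 18: 1, 11: 1, 9: 1, 19: 1}
Mode: No mode

Mean=13, Median=11, Mode=No mode


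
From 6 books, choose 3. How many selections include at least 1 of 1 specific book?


Complement: C(6,3) - C(5,3) = 20 - 10 = 10

10


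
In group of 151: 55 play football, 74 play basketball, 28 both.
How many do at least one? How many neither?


|A∪B| = 55+74-28 = 101
Neither = 151-101 = 50

At least one: 101; Neither: 50


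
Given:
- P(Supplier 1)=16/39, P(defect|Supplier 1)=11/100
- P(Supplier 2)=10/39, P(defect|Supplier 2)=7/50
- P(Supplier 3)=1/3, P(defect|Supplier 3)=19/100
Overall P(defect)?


P(B) = Σ P(B|Aᵢ)×P(Aᵢ)
  11/100×16/39 = 44/975
  7/50×10/39 = 7/195
  19/100×1/3 = 19/300
Sum = 563/3900

P(defect) = 563/3900 ≈ 14.44%


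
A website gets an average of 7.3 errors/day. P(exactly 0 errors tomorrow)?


Poisson(λ=7.3): P(X=0) = e^(-λ)×λ^k/k!
= e^(-7.3) × 7.3^0 / 0!
≈ 0.0006755387752 × 1 / 1 ≈ 0.000676

P(X=0) ≈ 0.000676 ≈ 0.07%


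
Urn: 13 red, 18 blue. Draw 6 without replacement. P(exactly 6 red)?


Hypergeometric: C(13,6)×C(18,0)/C(31,6)
= 1716×1/736281 = 44/18879

P(X=6) = 44/18879 ≈ 0.23%


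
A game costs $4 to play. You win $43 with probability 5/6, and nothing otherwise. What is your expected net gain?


E[gain] = (43-4)×5/6 + (-4)×1/6
= 65/2 - 2/3 = 191/6

Expected net gain = $191/6 ≈ $31.83


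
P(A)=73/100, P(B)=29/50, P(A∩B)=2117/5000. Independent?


P(A)×P(B) = 2117/5000
P(A∩B) = 2117/5000
Equal ✓ → Independent

Yes, independent


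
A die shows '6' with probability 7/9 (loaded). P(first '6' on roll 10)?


Geometric: P(X=10) = (1-p)^(k-1)×p = (2/9)^9×7/9 = 3584/3486784401

P(X=10) = 3584/3486784401 ≈ 0.00%


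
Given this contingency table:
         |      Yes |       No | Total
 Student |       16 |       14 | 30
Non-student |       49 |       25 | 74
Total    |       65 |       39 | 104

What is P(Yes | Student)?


P(Yes | Student) = 16/(16+14) = 16/30 = 8/15

P(Yes|Student) = 8/15 ≈ 53.33%


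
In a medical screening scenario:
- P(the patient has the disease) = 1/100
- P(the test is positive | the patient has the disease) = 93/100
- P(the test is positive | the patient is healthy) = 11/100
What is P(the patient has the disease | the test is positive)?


Using Bayes' theorem:
P(A|B) = P(B|A)·P(A) / P(B)

P(the test is positive) = 93/100 × 1/100 + 11/100 × 99/100
= 93/10000 + 1089/10000 = 591/5000

P(the patient has the disease|the test is positive) = (93/10000) / (591/5000) = 31/394

P(the patient has the disease|the test is positive) = 31/394 ≈ 7.87%


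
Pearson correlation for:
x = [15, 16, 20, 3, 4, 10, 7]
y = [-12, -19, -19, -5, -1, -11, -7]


n=7, Σx=75, Σy=-74, Σxy=-1042, Σx²=1055, Σy²=1062
r = (7×(-1042) - 75×(-74))/√((7×1055 - 75²)(7×1062 - (-74)²))
= -1744/√(1760×1958) = -1744/√3446080 ≈ -1744/1856.3620 ≈ -0.9395

r ≈ -0.9395


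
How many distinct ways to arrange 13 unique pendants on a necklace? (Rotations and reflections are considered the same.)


Free circular arrangements: rotations and reflections both identified.
(n-1)!/2 = 12!/2 = 479001600/2 = 239500800

239500800


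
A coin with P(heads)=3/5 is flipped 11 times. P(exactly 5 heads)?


Binomial: P(X=5) = C(11,5)×p^5×(1-p)^6
= 462 × 243/3125 × 64/15625 = 7185024/48828125

P(X=5) = 7185024/48828125 ≈ 14.71%


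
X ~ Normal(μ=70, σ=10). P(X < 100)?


z = (100-70)/10 = 3.0
P(Z < 3.0) = 0.9987

P(X < 100) ≈ 0.9987


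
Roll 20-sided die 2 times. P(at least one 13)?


P(no 13)^2 = (19/20)^2 = 361/400
P(≥1) = 1 - 361/400 = 39/400

P = 39/400 ≈ 9.75%


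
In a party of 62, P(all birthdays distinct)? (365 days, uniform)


P(all different) = Π(365-i)/365 for i=0..61
= (365/365)×(364/365)×...×(304/365)
= 0.004090

P ≈ 0.0041 ≈ 0.41%


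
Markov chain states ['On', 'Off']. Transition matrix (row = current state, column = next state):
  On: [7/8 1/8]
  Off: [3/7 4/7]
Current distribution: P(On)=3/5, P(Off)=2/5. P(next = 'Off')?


P(next=Off) = Σᵢ P(now=i)×P(i→Off)
= 3/5×1/8 + 2/5×4/7
= 3/40 + 8/35 = 17/56

P = 17/56 ≈ 0.3036


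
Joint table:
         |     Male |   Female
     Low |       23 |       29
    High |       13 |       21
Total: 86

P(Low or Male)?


P(Low∨Male) = P(Low) + P(Male) - P(Low∧Male)
= (52 + 36 - 23)/86 = 65/86

P = 65/86 ≈ 75.58%


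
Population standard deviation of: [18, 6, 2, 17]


Mean = 43/4
  (18-43/4)²=841/16
  (6-43/4)²=361/16
  (2-43/4)²=1225/16
  (17-43/4)²=625/16
Σ(x-μ)² = 763/4
σ² = (763/4)/4 = 763/16

σ = √(763/16) ≈ 6.9056


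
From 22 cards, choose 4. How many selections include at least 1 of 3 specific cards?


Complement: C(22,4) - C(19,4) = 7315 - 3876 = 3439

3439


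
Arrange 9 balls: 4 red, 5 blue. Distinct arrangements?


9!/(4!×5!) = 126

126


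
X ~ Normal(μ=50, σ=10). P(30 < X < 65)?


z₁=(30-50)/10=-2.0, z₂=(65-50)/10=1.5
P = Φ(1.5) - Φ(-2.0) = 0.933193 - 0.022750 = 0.910443 ≈ 0.9104

P(30 < X < 65) ≈ 0.9104


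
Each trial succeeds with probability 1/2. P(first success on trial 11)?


Geometric: P(X=11) = (1-p)^(k-1)×p = (1/2)^10×1/2 = 1/2048

P(X=11) = 1/2048 ≈ 0.05%


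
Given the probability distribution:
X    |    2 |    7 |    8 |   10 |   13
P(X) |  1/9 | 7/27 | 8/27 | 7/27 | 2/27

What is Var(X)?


E[X] = 215/27
E[X²] = 635/9
Var(X) = E[X²] - (E[X])² = 635/9 - 46225/729 = 5210/729

Var(X) = 5210/729 ≈ 7.1468


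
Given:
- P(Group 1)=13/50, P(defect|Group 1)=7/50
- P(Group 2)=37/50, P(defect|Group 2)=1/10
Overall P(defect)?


P(B) = Σ P(B|Aᵢ)×P(Aᵢ)
  7/50×13/50 = 91/2500
  1/10×37/50 = 37/500
Sum = 69/625

P(defect) = 69/625 ≈ 11.04%


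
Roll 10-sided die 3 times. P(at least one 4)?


P(no 4)^3 = (9/10)^3 = 729/1000
P(≥1) = 1 - 729/1000 = 271/1000

P = 271/1000 ≈ 27.10%


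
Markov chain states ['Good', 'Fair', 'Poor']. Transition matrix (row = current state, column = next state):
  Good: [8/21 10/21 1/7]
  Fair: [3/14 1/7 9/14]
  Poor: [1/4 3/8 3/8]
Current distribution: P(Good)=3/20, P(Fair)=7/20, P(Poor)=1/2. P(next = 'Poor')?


P(next=Poor) = Σᵢ P(now=i)×P(i→Poor)
= 3/20×1/7 + 7/20×9/14 + 1/2×3/8
= 3/140 + 9/40 + 3/16 = 243/560

P = 243/560 ≈ 0.4339


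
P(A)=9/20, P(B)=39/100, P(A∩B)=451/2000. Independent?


P(A)×P(B) = 351/2000
P(A∩B) = 451/2000
Not equal → NOT independent

No, not independent


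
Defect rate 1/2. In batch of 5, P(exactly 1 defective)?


Binomial: P(X=1) = C(5,1)×p^1×(1-p)^4
= 5 × 1/2 × 1/16 = 5/32

P(X=1) = 5/32 ≈ 15.62%


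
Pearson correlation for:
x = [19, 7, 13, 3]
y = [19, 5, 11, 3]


n=4, Σx=42, Σy=38, Σxy=548, Σx²=588, Σy²=516
r = (4×548 - 42×38)/√((4×588 - 42²)(4×516 - 38²))
= 596/√(588×620) = 596/√364560 ≈ 596/603.7880 ≈ 0.9871

r ≈ 0.9871


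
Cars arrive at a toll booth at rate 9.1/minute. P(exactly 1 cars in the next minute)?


Poisson(λ=9.1): P(X=1) = e^(-λ)×λ^k/k!
= e^(-9.1) × 9.1^1 / 1!
≈ 0.0001116658085 × 9.1 / 1 ≈ 0.001016

P(X=1) ≈ 0.001016 ≈ 0.10%


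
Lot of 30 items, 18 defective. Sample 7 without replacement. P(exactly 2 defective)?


Hypergeometric: C(18,2)×C(12,5)/C(30,7)
= 153×792/2035800 = 561/9425

P(X=2) = 561/9425 ≈ 5.95%


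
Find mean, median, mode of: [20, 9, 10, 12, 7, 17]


Sorted: [7, 9, 10, 12, 17, 20]
Mean = 75/6 = 25/2
Median = 11
Freq: {20: 1, 9: 1, 10: 1, 12: 1, 7: 1, 17: 1}
Mode: No mode

Mean=25/2, Median=11, Mode=No mode


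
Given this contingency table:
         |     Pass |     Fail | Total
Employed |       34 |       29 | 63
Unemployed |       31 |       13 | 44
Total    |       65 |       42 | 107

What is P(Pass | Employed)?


P(Pass | Employed) = 34/(34+29) = 34/63

P(Pass|Employed) = 34/63 ≈ 53.97%


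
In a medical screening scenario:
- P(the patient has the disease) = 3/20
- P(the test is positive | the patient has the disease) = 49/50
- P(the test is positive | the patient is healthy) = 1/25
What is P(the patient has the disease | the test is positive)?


Using Bayes' theorem:
P(A|B) = P(B|A)·P(A) / P(B)

P(the test is positive) = 49/50 × 3/20 + 1/25 × 17/20
= 147/1000 + 17/500 = 181/1000

P(the patient has the disease|the test is positive) = (147/1000) / (181/1000) = 147/181

P(the patient has the disease|the test is positive) = 147/181 ≈ 81.22%


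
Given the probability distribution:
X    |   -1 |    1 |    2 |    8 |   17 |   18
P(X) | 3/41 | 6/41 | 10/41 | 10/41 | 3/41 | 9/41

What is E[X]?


E[X] = Σ x·P(X=x)
= (-1)×(3/41) + (1)×(6/41) + (2)×(10/41) + (8)×(10/41) + (17)×(3/41) + (18)×(9/41)
= 316/41

E[X] = 316/41


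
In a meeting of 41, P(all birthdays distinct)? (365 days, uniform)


P(all different) = Π(365-i)/365 for i=0..40
= (365/365)×(364/365)×...×(325/365)
= 0.096848

P ≈ 0.0968 ≈ 9.68%


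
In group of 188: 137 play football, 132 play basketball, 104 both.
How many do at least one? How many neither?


|A∪B| = 137+132-104 = 165
Neither = 188-165 = 23

At least one: 165; Neither: 23


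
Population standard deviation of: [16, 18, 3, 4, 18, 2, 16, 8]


Mean = 85/8
  (16-85/8)²=1849/64
  (18-85/8)²=3481/64
  (3-85/8)²=3721/64
  (4-85/8)²=2809/64
  (18-85/8)²=3481/64
  (2-85/8)²=4761/64
  (16-85/8)²=1849/64
  (8-85/8)²=441/64
Σ(x-μ)² = 2799/8
σ² = (2799/8)/8 = 2799/64

σ = √(2799/64) ≈ 6.6132


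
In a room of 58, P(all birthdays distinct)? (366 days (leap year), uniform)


P(all different) = Π(366-i)/366 for i=0..57
= (366/366)×(365/366)×...×(309/366)
= 0.008451

P ≈ 0.0085 ≈ 0.85%


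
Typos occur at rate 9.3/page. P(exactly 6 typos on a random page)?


Poisson(λ=9.3): P(X=6) = e^(-λ)×λ^k/k!
= e^(-9.3) × 9.3^6 / 6!
≈ 9.142423148e-05 × 646990.183449 / 720 ≈ 0.082154

P(X=6) ≈ 0.082154 ≈ 8.22%


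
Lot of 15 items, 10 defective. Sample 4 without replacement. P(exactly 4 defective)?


Hypergeometric: C(10,4)×C(5,0)/C(15,4)
= 210×1/1365 = 2/13

P(X=4) = 2/13 ≈ 15.38%


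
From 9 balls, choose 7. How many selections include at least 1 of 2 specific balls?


Complement: C(9,7) - C(7,7) = 36 - 1 = 35

35


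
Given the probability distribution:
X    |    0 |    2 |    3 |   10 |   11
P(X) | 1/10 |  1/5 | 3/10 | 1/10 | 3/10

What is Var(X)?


E[X] = 28/5
E[X²] = 249/5
Var(X) = E[X²] - (E[X])² = 249/5 - 784/25 = 461/25

Var(X) = 461/25 ≈ 18.4400


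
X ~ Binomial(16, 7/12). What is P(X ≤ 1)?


P(X ≤ 1) = Σ P(X=i) for i=0..1
P(X=0) = 152587890625/184884258895036416
P(X=1) = 213623046875/11555266180939776
Sum = 396728515625/20542695432781824

P(X ≤ 1) = 396728515625/20542695432781824 ≈ 0.00%


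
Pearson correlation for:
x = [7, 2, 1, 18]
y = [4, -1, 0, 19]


n=4, Σx=28, Σy=22, Σxy=368, Σx²=378, Σy²=378
r = (4×368 - 28×22)/√((4×378 - 28²)(4×378 - 22²))
= 856/√(728×1028) = 856/√748384 ≈ 856/865.0919 ≈ 0.9895

r ≈ 0.9895


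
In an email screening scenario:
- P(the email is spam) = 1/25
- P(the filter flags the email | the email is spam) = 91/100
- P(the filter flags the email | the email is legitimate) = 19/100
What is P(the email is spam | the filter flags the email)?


Using Bayes' theorem:
P(A|B) = P(B|A)·P(A) / P(B)

P(the filter flags the email) = 91/100 × 1/25 + 19/100 × 24/25
= 91/2500 + 114/625 = 547/2500

P(the email is spam|the filter flags the email) = (91/2500) / (547/2500) = 91/547

P(the email is spam|the filter flags the email) = 91/547 ≈ 16.64%


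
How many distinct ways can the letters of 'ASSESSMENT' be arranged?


Letters: 10, freq: {'A': 1, 'S': 4, 'E': 2, 'M': 1, 'N': 1, 'T': 1}
10!/(1!×4!×2!×1!×1!×1!) = 3628800/48 = 75600

75600
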